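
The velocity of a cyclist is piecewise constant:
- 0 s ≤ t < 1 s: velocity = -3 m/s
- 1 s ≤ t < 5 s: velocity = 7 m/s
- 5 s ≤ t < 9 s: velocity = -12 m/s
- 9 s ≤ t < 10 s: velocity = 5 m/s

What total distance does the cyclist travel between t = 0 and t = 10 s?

84 m

Distance (not displacement) is the total path length: add the absolute areas under v-t.
0–1 s: |-3| × 1 = 3 m
1–5 s: |7| × 4 = 28 m
5–9 s: |-12| × 4 = 48 m
9–10 s: |5| × 1 = 5 m
Total distance = 84 m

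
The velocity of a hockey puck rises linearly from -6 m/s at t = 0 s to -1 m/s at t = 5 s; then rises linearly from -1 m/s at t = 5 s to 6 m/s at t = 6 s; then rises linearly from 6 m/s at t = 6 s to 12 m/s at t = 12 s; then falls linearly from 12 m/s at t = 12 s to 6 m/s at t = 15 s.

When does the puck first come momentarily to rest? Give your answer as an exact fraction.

t = 36/7 s

v changes sign on 5–6 s (from -1 to 6); the graph is linear there, so v = 0 at t = 5 + (1)·(6 − 5)/(6 − -1) = 36/7 s.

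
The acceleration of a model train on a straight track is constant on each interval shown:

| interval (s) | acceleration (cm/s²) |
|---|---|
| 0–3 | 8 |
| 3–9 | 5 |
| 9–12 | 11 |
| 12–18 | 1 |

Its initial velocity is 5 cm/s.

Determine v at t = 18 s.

98 cm/s

Δv equals the area under the a-t graph; then v = v₀ + Δv.
0–3 s: 8 × 3 = 24 cm/s
3–9 s: 5 × 6 = 30 cm/s
9–12 s: 11 × 3 = 33 cm/s
12–18 s: 1 × 6 = 6 cm/s
Δv = 93 cm/s, so v(18) = 5 + (93) = 98 cm/s.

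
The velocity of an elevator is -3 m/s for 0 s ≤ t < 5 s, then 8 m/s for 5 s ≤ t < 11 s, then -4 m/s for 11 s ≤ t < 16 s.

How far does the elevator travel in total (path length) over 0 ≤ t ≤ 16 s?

83 m

Total distance travelled is ∫|v| dt — sum the magnitudes of each area piece.
0–5 s: |-3| × 5 = 15 m
5–11 s: |8| × 6 = 48 m
11–16 s: |-4| × 5 = 20 m
Total distance = 83 m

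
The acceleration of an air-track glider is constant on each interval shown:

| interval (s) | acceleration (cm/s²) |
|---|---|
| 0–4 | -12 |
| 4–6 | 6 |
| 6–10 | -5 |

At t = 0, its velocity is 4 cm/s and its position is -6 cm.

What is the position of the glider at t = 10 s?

On each constant-a segment, Δv = aΔt and Δx = v₀Δt + ½aΔt²; chain segment to segment.
0–4 s: v starts 4 cm/s; Δx = 4·4 + ½·-12·4² = -80 cm; v ends -44 cm/s.
4–6 s: v starts -44 cm/s; Δx = -44·2 + ½·6·2² = -76 cm; v ends -32 cm/s.
6–10 s: v starts -32 cm/s; Δx = -32·4 + ½·-5·4² = -168 cm; v ends -52 cm/s.
x(10) = -6 + Σ Δx = -330 cm.

-330 cm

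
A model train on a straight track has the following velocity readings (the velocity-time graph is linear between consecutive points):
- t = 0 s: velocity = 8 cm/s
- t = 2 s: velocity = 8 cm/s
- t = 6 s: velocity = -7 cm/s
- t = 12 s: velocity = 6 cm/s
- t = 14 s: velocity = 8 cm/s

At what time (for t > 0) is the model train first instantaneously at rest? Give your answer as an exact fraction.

v changes sign on 2–6 s (from 8 to -7); the graph is linear there, so v = 0 at t = 2 + (-8)·(6 − 2)/(-7 − 8) = 62/15 s.

t = 62/15 s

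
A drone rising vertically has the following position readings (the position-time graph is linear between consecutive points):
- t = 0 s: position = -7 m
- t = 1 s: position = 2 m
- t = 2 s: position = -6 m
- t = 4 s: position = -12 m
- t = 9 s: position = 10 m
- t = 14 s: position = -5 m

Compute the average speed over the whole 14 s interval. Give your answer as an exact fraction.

30/7 m/s

Average speed = (total path length)/(elapsed time); on a piecewise-linear x-t graph the path length is Σ|Δx|.
0–1 s: |Δx| = |2 − -7| = 9 m
1–2 s: |Δx| = |-6 − 2| = 8 m
2–4 s: |Δx| = |-12 − -6| = 6 m
4–9 s: |Δx| = |10 − -12| = 22 m
9–14 s: |Δx| = |-5 − 10| = 15 m
Total path = 60 m; average speed = 60/14 = 30/7 m/s.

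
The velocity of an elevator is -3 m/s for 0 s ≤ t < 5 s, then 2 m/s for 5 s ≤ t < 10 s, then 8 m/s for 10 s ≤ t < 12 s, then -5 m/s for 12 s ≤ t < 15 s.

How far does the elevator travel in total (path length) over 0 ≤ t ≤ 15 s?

56 m

Distance (not displacement) is the total path length: add the absolute areas under v-t.
0–5 s: |-3| × 5 = 15 m
5–10 s: |2| × 5 = 10 m
10–12 s: |8| × 2 = 16 m
12–15 s: |-5| × 3 = 15 m
Total distance = 56 m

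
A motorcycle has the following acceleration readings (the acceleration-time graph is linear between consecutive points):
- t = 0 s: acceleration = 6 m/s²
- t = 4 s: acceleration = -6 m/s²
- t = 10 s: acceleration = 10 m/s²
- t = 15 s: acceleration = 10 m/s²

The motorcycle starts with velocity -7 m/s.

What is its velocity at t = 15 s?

55 m/s

Δv equals the area under the a-t graph; then v = v₀ + Δv.
0–4 s: ½(6 + -6)(4) = 0 m/s
4–10 s: ½(-6 + 10)(6) = 12 m/s
10–15 s: 10 × 5 = 50 m/s
Δv = 62 m/s, so v(15) = -7 + (62) = 55 m/s.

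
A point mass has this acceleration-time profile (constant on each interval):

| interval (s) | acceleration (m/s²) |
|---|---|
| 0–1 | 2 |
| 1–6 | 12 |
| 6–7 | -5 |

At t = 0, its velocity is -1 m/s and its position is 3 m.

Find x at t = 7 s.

216.5 m

On each constant-a segment, Δv = aΔt and Δx = v₀Δt + ½aΔt²; chain segment to segment.
0–1 s: v starts -1 m/s; Δx = -1·1 + ½·2·1² = 0 m; v ends 1 m/s.
1–6 s: v starts 1 m/s; Δx = 1·5 + ½·12·5² = 155 m; v ends 61 m/s.
6–7 s: v starts 61 m/s; Δx = 61·1 + ½·-5·1² = 58.5 m; v ends 56 m/s.
x(7) = 3 + Σ Δx = 216.5 m.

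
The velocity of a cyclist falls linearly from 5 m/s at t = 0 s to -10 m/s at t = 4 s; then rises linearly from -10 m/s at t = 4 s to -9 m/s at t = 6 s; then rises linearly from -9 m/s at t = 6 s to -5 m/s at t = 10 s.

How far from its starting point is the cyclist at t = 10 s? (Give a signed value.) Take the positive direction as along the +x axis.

-57 m

Net displacement equals the area under the velocity-time graph (areas below the axis count negative).
0–4 s: ½(5 + -10)(4) = -10 m
4–6 s: ½(-10 + -9)(2) = -19 m
6–10 s: ½(-9 + -5)(4) = -28 m
Net displacement = -57 m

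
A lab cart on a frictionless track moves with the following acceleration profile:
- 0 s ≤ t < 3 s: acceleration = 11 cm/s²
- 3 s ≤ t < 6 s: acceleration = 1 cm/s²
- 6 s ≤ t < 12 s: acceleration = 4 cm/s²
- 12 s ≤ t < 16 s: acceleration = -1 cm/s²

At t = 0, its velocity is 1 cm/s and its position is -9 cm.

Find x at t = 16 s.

On each constant-a segment, Δv = aΔt and Δx = v₀Δt + ½aΔt²; chain segment to segment.
0–3 s: v starts 1 cm/s; Δx = 1·3 + ½·11·3² = 52.5 cm; v ends 34 cm/s.
3–6 s: v starts 34 cm/s; Δx = 34·3 + ½·1·3² = 106.5 cm; v ends 37 cm/s.
6–12 s: v starts 37 cm/s; Δx = 37·6 + ½·4·6² = 294 cm; v ends 61 cm/s.
12–16 s: v starts 61 cm/s; Δx = 61·4 + ½·-1·4² = 236 cm; v ends 57 cm/s.
x(16) = -9 + Σ Δx = 680 cm.

680 cm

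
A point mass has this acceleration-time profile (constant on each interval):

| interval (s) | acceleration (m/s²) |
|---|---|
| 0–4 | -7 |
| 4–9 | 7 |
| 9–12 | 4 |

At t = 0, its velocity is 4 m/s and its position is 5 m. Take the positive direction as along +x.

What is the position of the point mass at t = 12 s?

-16.5 m

On each constant-a segment, Δv = aΔt and Δx = v₀Δt + ½aΔt²; chain segment to segment.
0–4 s: v starts 4 m/s; Δx = 4·4 + ½·-7·4² = -40 m; v ends -24 m/s.
4–9 s: v starts -24 m/s; Δx = -24·5 + ½·7·5² = -32.5 m; v ends 11 m/s.
9–12 s: v starts 11 m/s; Δx = 11·3 + ½·4·3² = 51 m; v ends 23 m/s.
x(12) = 5 + Σ Δx = -16.5 m.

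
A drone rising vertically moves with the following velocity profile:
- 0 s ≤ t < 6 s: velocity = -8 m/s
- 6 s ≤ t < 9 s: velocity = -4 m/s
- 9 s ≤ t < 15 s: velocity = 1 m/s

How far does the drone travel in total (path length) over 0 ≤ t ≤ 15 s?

Distance (not displacement) is the total path length: add the absolute areas under v-t.
0–6 s: |-8| × 6 = 48 m
6–9 s: |-4| × 3 = 12 m
9–15 s: |1| × 6 = 6 m
Total distance = 66 m

66 m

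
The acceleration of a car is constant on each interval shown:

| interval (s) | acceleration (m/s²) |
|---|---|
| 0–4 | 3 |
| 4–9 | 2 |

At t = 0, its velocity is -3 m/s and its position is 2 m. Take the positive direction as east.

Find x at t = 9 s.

84 m

On each constant-a segment, Δv = aΔt and Δx = v₀Δt + ½aΔt²; chain segment to segment.
0–4 s: v starts -3 m/s; Δx = -3·4 + ½·3·4² = 12 m; v ends 9 m/s.
4–9 s: v starts 9 m/s; Δx = 9·5 + ½·2·5² = 70 m; v ends 19 m/s.
x(9) = 2 + Σ Δx = 84 m.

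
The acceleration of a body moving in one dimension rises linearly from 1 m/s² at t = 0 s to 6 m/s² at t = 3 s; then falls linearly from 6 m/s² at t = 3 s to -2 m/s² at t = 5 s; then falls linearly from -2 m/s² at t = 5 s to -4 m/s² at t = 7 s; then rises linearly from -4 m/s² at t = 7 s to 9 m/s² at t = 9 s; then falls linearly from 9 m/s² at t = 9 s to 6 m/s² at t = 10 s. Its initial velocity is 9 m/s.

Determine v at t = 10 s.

Δv equals the area under the a-t graph; then v = v₀ + Δv.
0–3 s: ½(1 + 6)(3) = 10.5 m/s
3–5 s: ½(6 + -2)(2) = 4 m/s
5–7 s: ½(-2 + -4)(2) = -6 m/s
7–9 s: ½(-4 + 9)(2) = 5 m/s
9–10 s: ½(9 + 6)(1) = 7.5 m/s
Δv = 21 m/s, so v(10) = 9 + (21) = 30 m/s.

30 m/s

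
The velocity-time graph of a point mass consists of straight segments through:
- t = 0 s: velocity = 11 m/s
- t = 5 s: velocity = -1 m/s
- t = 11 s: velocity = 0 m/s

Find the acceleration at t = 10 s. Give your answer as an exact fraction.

1/6 m/s²

Acceleration is the slope of the v-t graph on 5–11 s: (0 − -1)/(11 − 5) = 1/6 m/s².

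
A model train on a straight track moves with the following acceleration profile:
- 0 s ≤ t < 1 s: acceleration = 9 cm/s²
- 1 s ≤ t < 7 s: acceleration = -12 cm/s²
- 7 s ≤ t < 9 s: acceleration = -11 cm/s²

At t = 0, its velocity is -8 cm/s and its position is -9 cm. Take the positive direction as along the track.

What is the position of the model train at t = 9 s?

On each constant-a segment, Δv = aΔt and Δx = v₀Δt + ½aΔt²; chain segment to segment.
0–1 s: v starts -8 cm/s; Δx = -8·1 + ½·9·1² = -3.5 cm; v ends 1 cm/s.
1–7 s: v starts 1 cm/s; Δx = 1·6 + ½·-12·6² = -210 cm; v ends -71 cm/s.
7–9 s: v starts -71 cm/s; Δx = -71·2 + ½·-11·2² = -164 cm; v ends -93 cm/s.
x(9) = -9 + Σ Δx = -386.5 cm.

-386.5 cm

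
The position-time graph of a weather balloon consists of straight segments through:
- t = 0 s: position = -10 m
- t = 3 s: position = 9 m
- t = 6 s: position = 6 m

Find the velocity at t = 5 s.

-1 m/s

Velocity is the slope of the x-t graph on 3–6 s: (6 − 9)/(6 − 3) = -1 m/s.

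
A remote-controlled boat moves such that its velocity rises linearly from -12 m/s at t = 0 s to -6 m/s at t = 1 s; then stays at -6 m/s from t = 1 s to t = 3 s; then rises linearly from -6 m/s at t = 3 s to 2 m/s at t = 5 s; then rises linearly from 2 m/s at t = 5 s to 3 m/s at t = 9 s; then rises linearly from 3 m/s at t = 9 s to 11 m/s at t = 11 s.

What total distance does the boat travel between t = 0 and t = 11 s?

50 m

Total distance travelled is ∫|v| dt — sum the magnitudes of each area piece.
0–1 s: |½(-12 + -6)(1)| = 9 m
1–3 s: |-6| × 2 = 12 m
3–5 s: v = 0 at t = 4.5 s; triangle areas 4.5 + 0.5 = 5 m
5–9 s: |½(2 + 3)(4)| = 10 m
9–11 s: |½(3 + 11)(2)| = 14 m
Total distance = 50 m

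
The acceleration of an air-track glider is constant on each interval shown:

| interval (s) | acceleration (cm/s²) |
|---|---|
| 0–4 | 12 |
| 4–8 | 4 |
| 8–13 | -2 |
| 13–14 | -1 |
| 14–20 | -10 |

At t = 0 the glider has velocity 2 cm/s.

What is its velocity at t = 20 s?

-5 cm/s

Δv equals the area under the a-t graph; then v = v₀ + Δv.
0–4 s: 12 × 4 = 48 cm/s
4–8 s: 4 × 4 = 16 cm/s
8–13 s: -2 × 5 = -10 cm/s
13–14 s: -1 × 1 = -1 cm/s
14–20 s: -10 × 6 = -60 cm/s
Δv = -7 cm/s, so v(20) = 2 + (-7) = -5 cm/s.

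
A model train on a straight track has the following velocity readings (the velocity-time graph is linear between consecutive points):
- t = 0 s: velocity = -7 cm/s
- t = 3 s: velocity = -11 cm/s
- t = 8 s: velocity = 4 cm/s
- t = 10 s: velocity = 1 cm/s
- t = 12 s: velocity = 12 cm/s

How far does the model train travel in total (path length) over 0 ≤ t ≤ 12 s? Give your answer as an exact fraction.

Total distance travelled is ∫|v| dt — sum the magnitudes of each area piece.
0–3 s: |½(-7 + -11)(3)| = 27 cm
3–8 s: v = 0 at t = 20/3 s; triangle areas 121/6 + 8/3 = 137/6 cm
8–10 s: |½(4 + 1)(2)| = 5 cm
10–12 s: |½(1 + 12)(2)| = 13 cm
Total distance = 407/6 cm

407/6 cm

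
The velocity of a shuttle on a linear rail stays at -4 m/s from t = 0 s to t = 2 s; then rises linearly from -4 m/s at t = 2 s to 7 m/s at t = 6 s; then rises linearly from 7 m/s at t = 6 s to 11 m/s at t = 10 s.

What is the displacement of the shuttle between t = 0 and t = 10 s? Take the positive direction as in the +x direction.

Net displacement equals the area under the velocity-time graph (areas below the axis count negative).
0–2 s: -4 × 2 = -8 m
2–6 s: ½(-4 + 7)(4) = 6 m
6–10 s: ½(7 + 11)(4) = 36 m
Net displacement = 34 m

34 m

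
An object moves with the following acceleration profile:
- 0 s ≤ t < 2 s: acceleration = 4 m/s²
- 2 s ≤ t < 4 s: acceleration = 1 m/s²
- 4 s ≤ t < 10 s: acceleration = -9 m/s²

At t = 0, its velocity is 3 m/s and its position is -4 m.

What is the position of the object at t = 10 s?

-50 m

On each constant-a segment, Δv = aΔt and Δx = v₀Δt + ½aΔt²; chain segment to segment.
0–2 s: v starts 3 m/s; Δx = 3·2 + ½·4·2² = 14 m; v ends 11 m/s.
2–4 s: v starts 11 m/s; Δx = 11·2 + ½·1·2² = 24 m; v ends 13 m/s.
4–10 s: v starts 13 m/s; Δx = 13·6 + ½·-9·6² = -84 m; v ends -41 m/s.
x(10) = -4 + Σ Δx = -50 m.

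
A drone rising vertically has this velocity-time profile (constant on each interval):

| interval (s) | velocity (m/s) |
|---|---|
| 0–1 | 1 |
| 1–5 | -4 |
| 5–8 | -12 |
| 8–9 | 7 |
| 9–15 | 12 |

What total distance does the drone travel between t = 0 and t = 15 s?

Distance (not displacement) is the total path length: add the absolute areas under v-t.
0–1 s: |1| × 1 = 1 m
1–5 s: |-4| × 4 = 16 m
5–8 s: |-12| × 3 = 36 m
8–9 s: |7| × 1 = 7 m
9–15 s: |12| × 6 = 72 m
Total distance = 132 m

132 m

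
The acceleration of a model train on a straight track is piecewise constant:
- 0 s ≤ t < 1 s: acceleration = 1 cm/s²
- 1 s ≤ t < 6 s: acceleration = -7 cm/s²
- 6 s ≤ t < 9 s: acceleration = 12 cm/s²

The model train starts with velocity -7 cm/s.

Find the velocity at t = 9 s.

Δv equals the area under the a-t graph; then v = v₀ + Δv.
0–1 s: 1 × 1 = 1 cm/s
1–6 s: -7 × 5 = -35 cm/s
6–9 s: 12 × 3 = 36 cm/s
Δv = 2 cm/s, so v(9) = -7 + (2) = -5 cm/s.

-5 cm/s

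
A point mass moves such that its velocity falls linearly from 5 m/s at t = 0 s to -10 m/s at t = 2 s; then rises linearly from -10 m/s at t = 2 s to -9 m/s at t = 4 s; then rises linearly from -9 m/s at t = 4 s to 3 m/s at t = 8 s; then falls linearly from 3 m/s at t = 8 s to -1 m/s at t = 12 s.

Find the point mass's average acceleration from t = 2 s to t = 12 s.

0.9 m/s²

Average acceleration = Δv/Δt = (-1 − -10)/(12 − 2) = 0.9 m/s².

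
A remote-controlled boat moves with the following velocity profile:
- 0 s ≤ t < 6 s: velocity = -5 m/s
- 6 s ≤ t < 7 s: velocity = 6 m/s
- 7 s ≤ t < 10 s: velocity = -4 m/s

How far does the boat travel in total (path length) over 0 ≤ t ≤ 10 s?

48 m

Total distance travelled is ∫|v| dt — sum the magnitudes of each area piece.
0–6 s: |-5| × 6 = 30 m
6–7 s: |6| × 1 = 6 m
7–10 s: |-4| × 3 = 12 m
Total distance = 48 m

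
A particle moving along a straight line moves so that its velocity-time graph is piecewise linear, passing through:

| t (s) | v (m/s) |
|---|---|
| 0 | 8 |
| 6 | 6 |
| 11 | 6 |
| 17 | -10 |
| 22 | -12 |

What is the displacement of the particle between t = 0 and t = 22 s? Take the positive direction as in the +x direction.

Net displacement equals the area under the velocity-time graph (areas below the axis count negative).
0–6 s: ½(8 + 6)(6) = 42 m
6–11 s: 6 × 5 = 30 m
11–17 s: ½(6 + -10)(6) = -12 m
17–22 s: ½(-10 + -12)(5) = -55 m
Net displacement = 5 m

5 m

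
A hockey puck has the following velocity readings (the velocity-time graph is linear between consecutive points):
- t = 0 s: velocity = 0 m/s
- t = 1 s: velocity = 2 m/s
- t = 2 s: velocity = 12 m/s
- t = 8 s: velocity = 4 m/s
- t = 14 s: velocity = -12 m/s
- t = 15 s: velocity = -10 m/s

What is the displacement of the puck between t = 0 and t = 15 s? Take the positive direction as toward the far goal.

21 m

Displacement is the signed area under the v-t curve.
0–1 s: ½(0 + 2)(1) = 1 m
1–2 s: ½(2 + 12)(1) = 7 m
2–8 s: ½(12 + 4)(6) = 48 m
8–14 s: ½(4 + -12)(6) = -24 m
14–15 s: ½(-12 + -10)(1) = -11 m
Net displacement = 21 m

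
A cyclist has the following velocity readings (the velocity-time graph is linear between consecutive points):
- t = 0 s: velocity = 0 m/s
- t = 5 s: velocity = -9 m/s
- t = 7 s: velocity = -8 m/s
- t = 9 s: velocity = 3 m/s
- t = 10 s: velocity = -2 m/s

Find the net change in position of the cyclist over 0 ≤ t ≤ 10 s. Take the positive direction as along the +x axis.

-44 m

Net displacement equals the area under the velocity-time graph (areas below the axis count negative).
0–5 s: ½(0 + -9)(5) = -22.5 m
5–7 s: ½(-9 + -8)(2) = -17 m
7–9 s: ½(-8 + 3)(2) = -5 m
9–10 s: ½(3 + -2)(1) = 0.5 m
Net displacement = -44 m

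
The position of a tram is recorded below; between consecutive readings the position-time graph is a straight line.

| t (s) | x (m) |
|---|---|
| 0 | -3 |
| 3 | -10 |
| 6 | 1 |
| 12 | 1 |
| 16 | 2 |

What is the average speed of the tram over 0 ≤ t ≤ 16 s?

Average speed = (total path length)/(elapsed time); on a piecewise-linear x-t graph the path length is Σ|Δx|.
0–3 s: |Δx| = |-10 − -3| = 7 m
3–6 s: |Δx| = |1 − -10| = 11 m
6–12 s: |Δx| = |1 − 1| = 0 m
12–16 s: |Δx| = |2 − 1| = 1 m
Total path = 19 m; average speed = 19/16 = 1.1875 m/s.

1.1875 m/s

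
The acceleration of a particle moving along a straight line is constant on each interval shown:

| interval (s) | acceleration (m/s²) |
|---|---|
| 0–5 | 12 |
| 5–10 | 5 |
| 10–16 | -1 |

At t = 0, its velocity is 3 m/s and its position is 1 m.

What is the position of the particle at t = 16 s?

1053.5 m

On each constant-a segment, Δv = aΔt and Δx = v₀Δt + ½aΔt²; chain segment to segment.
0–5 s: v starts 3 m/s; Δx = 3·5 + ½·12·5² = 165 m; v ends 63 m/s.
5–10 s: v starts 63 m/s; Δx = 63·5 + ½·5·5² = 377.5 m; v ends 88 m/s.
10–16 s: v starts 88 m/s; Δx = 88·6 + ½·-1·6² = 510 m; v ends 82 m/s.
x(16) = 1 + Σ Δx = 1053.5 m.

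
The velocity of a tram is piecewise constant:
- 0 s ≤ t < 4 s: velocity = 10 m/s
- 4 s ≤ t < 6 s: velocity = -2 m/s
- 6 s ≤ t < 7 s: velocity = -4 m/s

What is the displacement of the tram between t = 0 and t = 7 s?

32 m

Displacement is the signed area under the v-t curve.
0–4 s: 10 × 4 = 40 m
4–6 s: -2 × 2 = -4 m
6–7 s: -4 × 1 = -4 m
Net displacement = 32 m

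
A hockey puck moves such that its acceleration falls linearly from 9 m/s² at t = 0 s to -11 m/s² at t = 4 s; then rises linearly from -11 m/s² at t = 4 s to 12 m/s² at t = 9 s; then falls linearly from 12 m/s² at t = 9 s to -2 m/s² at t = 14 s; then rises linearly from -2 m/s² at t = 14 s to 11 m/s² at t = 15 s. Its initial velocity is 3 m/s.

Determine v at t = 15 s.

31 m/s

Δv equals the area under the a-t graph; then v = v₀ + Δv.
0–4 s: ½(9 + -11)(4) = -4 m/s
4–9 s: ½(-11 + 12)(5) = 2.5 m/s
9–14 s: ½(12 + -2)(5) = 25 m/s
14–15 s: ½(-2 + 11)(1) = 4.5 m/s
Δv = 28 m/s, so v(15) = 3 + (28) = 31 m/s.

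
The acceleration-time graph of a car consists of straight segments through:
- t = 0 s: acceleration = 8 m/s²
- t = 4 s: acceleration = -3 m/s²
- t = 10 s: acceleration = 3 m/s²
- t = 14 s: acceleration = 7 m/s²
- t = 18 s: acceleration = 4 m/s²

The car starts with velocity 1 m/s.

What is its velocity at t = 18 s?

Δv equals the area under the a-t graph; then v = v₀ + Δv.
0–4 s: ½(8 + -3)(4) = 10 m/s
4–10 s: ½(-3 + 3)(6) = 0 m/s
10–14 s: ½(3 + 7)(4) = 20 m/s
14–18 s: ½(7 + 4)(4) = 22 m/s
Δv = 52 m/s, so v(18) = 1 + (52) = 53 m/s.

53 m/s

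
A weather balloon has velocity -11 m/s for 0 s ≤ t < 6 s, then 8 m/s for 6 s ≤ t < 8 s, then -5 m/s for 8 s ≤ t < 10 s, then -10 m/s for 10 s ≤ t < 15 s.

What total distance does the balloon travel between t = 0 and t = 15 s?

142 m

Total distance travelled is ∫|v| dt — sum the magnitudes of each area piece.
0–6 s: |-11| × 6 = 66 m
6–8 s: |8| × 2 = 16 m
8–10 s: |-5| × 2 = 10 m
10–15 s: |-10| × 5 = 50 m
Total distance = 142 m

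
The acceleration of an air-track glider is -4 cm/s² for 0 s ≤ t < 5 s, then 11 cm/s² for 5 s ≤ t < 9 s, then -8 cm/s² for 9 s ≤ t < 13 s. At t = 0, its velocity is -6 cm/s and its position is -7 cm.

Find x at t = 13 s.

-95 cm

On each constant-a segment, Δv = aΔt and Δx = v₀Δt + ½aΔt²; chain segment to segment.
0–5 s: v starts -6 cm/s; Δx = -6·5 + ½·-4·5² = -80 cm; v ends -26 cm/s.
5–9 s: v starts -26 cm/s; Δx = -26·4 + ½·11·4² = -16 cm; v ends 18 cm/s.
9–13 s: v starts 18 cm/s; Δx = 18·4 + ½·-8·4² = 8 cm; v ends -14 cm/s.
x(13) = -7 + Σ Δx = -95 cm.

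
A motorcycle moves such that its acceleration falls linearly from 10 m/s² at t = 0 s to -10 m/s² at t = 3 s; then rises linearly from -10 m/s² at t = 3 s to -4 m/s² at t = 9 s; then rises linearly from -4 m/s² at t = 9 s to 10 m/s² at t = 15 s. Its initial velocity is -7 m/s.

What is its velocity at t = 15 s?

Δv equals the area under the a-t graph; then v = v₀ + Δv.
0–3 s: ½(10 + -10)(3) = 0 m/s
3–9 s: ½(-10 + -4)(6) = -42 m/s
9–15 s: ½(-4 + 10)(6) = 18 m/s
Δv = -24 m/s, so v(15) = -7 + (-24) = -31 m/s.

-31 m/s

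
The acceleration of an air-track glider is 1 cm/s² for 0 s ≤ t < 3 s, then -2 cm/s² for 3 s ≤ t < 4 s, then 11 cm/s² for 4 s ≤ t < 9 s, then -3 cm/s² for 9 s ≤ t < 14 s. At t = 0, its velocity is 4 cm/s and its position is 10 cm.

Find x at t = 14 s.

On each constant-a segment, Δv = aΔt and Δx = v₀Δt + ½aΔt²; chain segment to segment.
0–3 s: v starts 4 cm/s; Δx = 4·3 + ½·1·3² = 16.5 cm; v ends 7 cm/s.
3–4 s: v starts 7 cm/s; Δx = 7·1 + ½·-2·1² = 6 cm; v ends 5 cm/s.
4–9 s: v starts 5 cm/s; Δx = 5·5 + ½·11·5² = 162.5 cm; v ends 60 cm/s.
9–14 s: v starts 60 cm/s; Δx = 60·5 + ½·-3·5² = 262.5 cm; v ends 45 cm/s.
x(14) = 10 + Σ Δx = 457.5 cm.

457.5 cm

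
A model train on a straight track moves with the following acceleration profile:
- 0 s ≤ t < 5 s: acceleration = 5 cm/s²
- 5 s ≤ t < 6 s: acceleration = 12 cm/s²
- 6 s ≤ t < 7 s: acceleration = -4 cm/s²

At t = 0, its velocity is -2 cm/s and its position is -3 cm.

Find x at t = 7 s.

111.5 cm

On each constant-a segment, Δv = aΔt and Δx = v₀Δt + ½aΔt²; chain segment to segment.
0–5 s: v starts -2 cm/s; Δx = -2·5 + ½·5·5² = 52.5 cm; v ends 23 cm/s.
5–6 s: v starts 23 cm/s; Δx = 23·1 + ½·12·1² = 29 cm; v ends 35 cm/s.
6–7 s: v starts 35 cm/s; Δx = 35·1 + ½·-4·1² = 33 cm; v ends 31 cm/s.
x(7) = -3 + Σ Δx = 111.5 cm.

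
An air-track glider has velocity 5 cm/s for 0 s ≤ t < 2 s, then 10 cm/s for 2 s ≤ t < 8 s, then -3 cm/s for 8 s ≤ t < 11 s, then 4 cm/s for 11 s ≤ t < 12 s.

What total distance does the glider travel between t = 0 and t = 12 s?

83 cm

Total distance travelled is ∫|v| dt — sum the magnitudes of each area piece.
0–2 s: |5| × 2 = 10 cm
2–8 s: |10| × 6 = 60 cm
8–11 s: |-3| × 3 = 9 cm
11–12 s: |4| × 1 = 4 cm
Total distance = 83 cm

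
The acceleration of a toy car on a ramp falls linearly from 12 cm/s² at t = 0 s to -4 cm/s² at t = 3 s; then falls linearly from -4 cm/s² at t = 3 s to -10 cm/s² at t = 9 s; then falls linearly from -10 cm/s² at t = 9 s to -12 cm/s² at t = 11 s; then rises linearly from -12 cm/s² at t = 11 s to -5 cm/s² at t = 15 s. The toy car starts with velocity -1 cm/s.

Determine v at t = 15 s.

Δv equals the area under the a-t graph; then v = v₀ + Δv.
0–3 s: ½(12 + -4)(3) = 12 cm/s
3–9 s: ½(-4 + -10)(6) = -42 cm/s
9–11 s: ½(-10 + -12)(2) = -22 cm/s
11–15 s: ½(-12 + -5)(4) = -34 cm/s
Δv = -86 cm/s, so v(15) = -1 + (-86) = -87 cm/s.

-87 cm/s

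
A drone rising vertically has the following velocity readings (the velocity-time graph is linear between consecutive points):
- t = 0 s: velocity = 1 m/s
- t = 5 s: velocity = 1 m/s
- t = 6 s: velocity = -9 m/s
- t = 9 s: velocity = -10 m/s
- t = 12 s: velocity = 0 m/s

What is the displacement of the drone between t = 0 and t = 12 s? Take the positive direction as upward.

-42.5 m

Displacement is the signed area under the v-t curve.
0–5 s: 1 × 5 = 5 m
5–6 s: ½(1 + -9)(1) = -4 m
6–9 s: ½(-9 + -10)(3) = -28.5 m
9–12 s: ½(-10 + 0)(3) = -15 m
Net displacement = -42.5 m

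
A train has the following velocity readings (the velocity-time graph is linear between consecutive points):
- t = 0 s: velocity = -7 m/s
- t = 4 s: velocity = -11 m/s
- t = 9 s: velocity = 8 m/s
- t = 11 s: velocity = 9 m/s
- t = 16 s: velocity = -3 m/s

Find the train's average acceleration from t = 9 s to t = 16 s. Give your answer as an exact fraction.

-11/7 m/s²

Average acceleration = Δv/Δt = (-3 − 8)/(16 − 9) = -11/7 m/s².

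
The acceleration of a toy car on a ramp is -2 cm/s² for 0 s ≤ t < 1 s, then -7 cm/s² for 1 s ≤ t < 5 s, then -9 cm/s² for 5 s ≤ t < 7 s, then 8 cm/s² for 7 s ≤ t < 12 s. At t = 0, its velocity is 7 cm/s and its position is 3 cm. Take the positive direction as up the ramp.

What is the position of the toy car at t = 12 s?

On each constant-a segment, Δv = aΔt and Δx = v₀Δt + ½aΔt²; chain segment to segment.
0–1 s: v starts 7 cm/s; Δx = 7·1 + ½·-2·1² = 6 cm; v ends 5 cm/s.
1–5 s: v starts 5 cm/s; Δx = 5·4 + ½·-7·4² = -36 cm; v ends -23 cm/s.
5–7 s: v starts -23 cm/s; Δx = -23·2 + ½·-9·2² = -64 cm; v ends -41 cm/s.
7–12 s: v starts -41 cm/s; Δx = -41·5 + ½·8·5² = -105 cm; v ends -1 cm/s.
x(12) = 3 + Σ Δx = -196 cm.

-196 cm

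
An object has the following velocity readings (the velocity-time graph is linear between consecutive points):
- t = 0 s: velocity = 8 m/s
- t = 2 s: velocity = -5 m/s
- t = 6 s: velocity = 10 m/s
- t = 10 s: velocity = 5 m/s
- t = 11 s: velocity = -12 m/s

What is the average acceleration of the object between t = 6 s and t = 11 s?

-4.4 m/s²

Average acceleration = Δv/Δt = (-12 − 10)/(11 − 6) = -4.4 m/s².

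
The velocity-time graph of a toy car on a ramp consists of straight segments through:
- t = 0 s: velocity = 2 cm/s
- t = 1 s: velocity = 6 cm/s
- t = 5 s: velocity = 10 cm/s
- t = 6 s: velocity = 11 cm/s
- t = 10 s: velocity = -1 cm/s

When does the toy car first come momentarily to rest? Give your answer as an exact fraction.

v changes sign on 6–10 s (from 11 to -1); the graph is linear there, so v = 0 at t = 6 + (-11)·(10 − 6)/(-1 − 11) = 29/3 s.

t = 29/3 s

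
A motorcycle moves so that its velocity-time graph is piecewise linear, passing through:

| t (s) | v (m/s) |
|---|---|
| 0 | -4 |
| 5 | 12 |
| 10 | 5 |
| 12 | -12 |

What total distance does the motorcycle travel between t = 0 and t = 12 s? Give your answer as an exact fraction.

2633/34 m

Distance (not displacement) is the total path length: add the absolute areas under v-t.
0–5 s: v = 0 at t = 1.25 s; triangle areas 2.5 + 22.5 = 25 m
5–10 s: |½(12 + 5)(5)| = 42.5 m
10–12 s: v = 0 at t = 180/17 s; triangle areas 25/17 + 144/17 = 169/17 m
Total distance = 2633/34 m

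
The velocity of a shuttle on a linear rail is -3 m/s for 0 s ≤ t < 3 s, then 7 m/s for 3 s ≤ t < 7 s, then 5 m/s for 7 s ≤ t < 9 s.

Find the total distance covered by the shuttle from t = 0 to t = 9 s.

47 m

Distance (not displacement) is the total path length: add the absolute areas under v-t.
0–3 s: |-3| × 3 = 9 m
3–7 s: |7| × 4 = 28 m
7–9 s: |5| × 2 = 10 m
Total distance = 47 m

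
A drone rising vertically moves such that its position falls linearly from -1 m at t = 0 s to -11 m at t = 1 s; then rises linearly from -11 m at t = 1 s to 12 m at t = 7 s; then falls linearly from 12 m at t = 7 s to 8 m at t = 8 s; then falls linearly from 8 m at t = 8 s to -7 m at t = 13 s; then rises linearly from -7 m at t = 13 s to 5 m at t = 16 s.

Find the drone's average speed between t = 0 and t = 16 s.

Average speed = (total path length)/(elapsed time); on a piecewise-linear x-t graph the path length is Σ|Δx|.
0–1 s: |Δx| = |-11 − -1| = 10 m
1–7 s: |Δx| = |12 − -11| = 23 m
7–8 s: |Δx| = |8 − 12| = 4 m
8–13 s: |Δx| = |-7 − 8| = 15 m
13–16 s: |Δx| = |5 − -7| = 12 m
Total path = 64 m; average speed = 64/16 = 4 m/s.

4 m/s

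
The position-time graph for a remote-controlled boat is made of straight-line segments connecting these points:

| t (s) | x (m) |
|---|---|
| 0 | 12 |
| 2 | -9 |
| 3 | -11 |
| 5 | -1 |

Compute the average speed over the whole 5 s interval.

Average speed = (total path length)/(elapsed time); on a piecewise-linear x-t graph the path length is Σ|Δx|.
0–2 s: |Δx| = |-9 − 12| = 21 m
2–3 s: |Δx| = |-11 − -9| = 2 m
3–5 s: |Δx| = |-1 − -11| = 10 m
Total path = 33 m; average speed = 33/5 = 6.6 m/s.

6.6 m/s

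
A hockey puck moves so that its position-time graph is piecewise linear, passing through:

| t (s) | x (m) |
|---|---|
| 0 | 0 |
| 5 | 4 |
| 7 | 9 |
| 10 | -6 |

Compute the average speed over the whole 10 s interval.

Average speed = (total path length)/(elapsed time); on a piecewise-linear x-t graph the path length is Σ|Δx|.
0–5 s: |Δx| = |4 − 0| = 4 m
5–7 s: |Δx| = |9 − 4| = 5 m
7–10 s: |Δx| = |-6 − 9| = 15 m
Total path = 24 m; average speed = 24/10 = 2.4 m/s.

2.4 m/s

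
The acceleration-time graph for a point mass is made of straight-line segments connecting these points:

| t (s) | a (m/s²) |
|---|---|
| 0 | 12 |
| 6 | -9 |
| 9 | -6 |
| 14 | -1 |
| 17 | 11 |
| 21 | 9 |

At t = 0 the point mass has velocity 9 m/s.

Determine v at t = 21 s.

Δv equals the area under the a-t graph; then v = v₀ + Δv.
0–6 s: ½(12 + -9)(6) = 9 m/s
6–9 s: ½(-9 + -6)(3) = -22.5 m/s
9–14 s: ½(-6 + -1)(5) = -17.5 m/s
14–17 s: ½(-1 + 11)(3) = 15 m/s
17–21 s: ½(11 + 9)(4) = 40 m/s
Δv = 24 m/s, so v(21) = 9 + (24) = 33 m/s.

33 m/s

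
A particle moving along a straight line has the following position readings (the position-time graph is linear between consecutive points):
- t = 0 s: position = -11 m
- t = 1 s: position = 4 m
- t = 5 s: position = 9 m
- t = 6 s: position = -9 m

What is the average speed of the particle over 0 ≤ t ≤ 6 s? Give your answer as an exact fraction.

19/3 m/s

Average speed = (total path length)/(elapsed time); on a piecewise-linear x-t graph the path length is Σ|Δx|.
0–1 s: |Δx| = |4 − -11| = 15 m
1–5 s: |Δx| = |9 − 4| = 5 m
5–6 s: |Δx| = |-9 − 9| = 18 m
Total path = 38 m; average speed = 38/6 = 19/3 m/s.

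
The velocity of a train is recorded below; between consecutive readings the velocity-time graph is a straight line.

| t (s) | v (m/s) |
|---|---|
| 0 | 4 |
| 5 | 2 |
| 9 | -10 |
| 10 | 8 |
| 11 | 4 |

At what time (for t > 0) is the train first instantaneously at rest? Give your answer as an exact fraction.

t = 17/3 s

v changes sign on 5–9 s (from 2 to -10); the graph is linear there, so v = 0 at t = 5 + (-2)·(9 − 5)/(-10 − 2) = 17/3 s.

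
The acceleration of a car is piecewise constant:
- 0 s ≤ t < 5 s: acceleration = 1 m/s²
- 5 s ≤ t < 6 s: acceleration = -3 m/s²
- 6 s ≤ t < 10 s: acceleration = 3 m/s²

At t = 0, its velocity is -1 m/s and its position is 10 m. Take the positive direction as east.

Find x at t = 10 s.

On each constant-a segment, Δv = aΔt and Δx = v₀Δt + ½aΔt²; chain segment to segment.
0–5 s: v starts -1 m/s; Δx = -1·5 + ½·1·5² = 7.5 m; v ends 4 m/s.
5–6 s: v starts 4 m/s; Δx = 4·1 + ½·-3·1² = 2.5 m; v ends 1 m/s.
6–10 s: v starts 1 m/s; Δx = 1·4 + ½·3·4² = 28 m; v ends 13 m/s.
x(10) = 10 + Σ Δx = 48 m.

48 m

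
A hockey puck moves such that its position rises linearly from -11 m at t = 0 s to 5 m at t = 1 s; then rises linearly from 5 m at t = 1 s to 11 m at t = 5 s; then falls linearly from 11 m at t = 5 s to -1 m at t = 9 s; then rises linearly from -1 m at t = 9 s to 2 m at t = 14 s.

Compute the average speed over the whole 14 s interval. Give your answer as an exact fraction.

37/14 m/s

Average speed = (total path length)/(elapsed time); on a piecewise-linear x-t graph the path length is Σ|Δx|.
0–1 s: |Δx| = |5 − -11| = 16 m
1–5 s: |Δx| = |11 − 5| = 6 m
5–9 s: |Δx| = |-1 − 11| = 12 m
9–14 s: |Δx| = |2 − -1| = 3 m
Total path = 37 m; average speed = 37/14 = 37/14 m/s.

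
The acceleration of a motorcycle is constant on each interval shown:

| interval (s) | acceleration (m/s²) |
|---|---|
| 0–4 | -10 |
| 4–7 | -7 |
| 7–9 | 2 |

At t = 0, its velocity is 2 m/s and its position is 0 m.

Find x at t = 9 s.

On each constant-a segment, Δv = aΔt and Δx = v₀Δt + ½aΔt²; chain segment to segment.
0–4 s: v starts 2 m/s; Δx = 2·4 + ½·-10·4² = -72 m; v ends -38 m/s.
4–7 s: v starts -38 m/s; Δx = -38·3 + ½·-7·3² = -145.5 m; v ends -59 m/s.
7–9 s: v starts -59 m/s; Δx = -59·2 + ½·2·2² = -114 m; v ends -55 m/s.
x(9) = 0 + Σ Δx = -331.5 m.

-331.5 m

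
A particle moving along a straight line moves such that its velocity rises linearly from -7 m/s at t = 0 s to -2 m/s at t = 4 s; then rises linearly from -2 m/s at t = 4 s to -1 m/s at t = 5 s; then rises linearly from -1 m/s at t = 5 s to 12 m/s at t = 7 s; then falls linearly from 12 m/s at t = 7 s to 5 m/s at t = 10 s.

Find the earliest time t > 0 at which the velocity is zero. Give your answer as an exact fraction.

v changes sign on 5–7 s (from -1 to 12); the graph is linear there, so v = 0 at t = 5 + (1)·(7 − 5)/(12 − -1) = 67/13 s.

t = 67/13 s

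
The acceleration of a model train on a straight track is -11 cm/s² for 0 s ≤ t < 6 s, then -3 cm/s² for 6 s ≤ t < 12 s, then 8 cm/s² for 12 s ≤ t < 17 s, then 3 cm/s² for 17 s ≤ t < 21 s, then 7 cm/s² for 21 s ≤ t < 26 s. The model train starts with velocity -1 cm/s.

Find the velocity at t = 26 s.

2 cm/s

Δv equals the area under the a-t graph; then v = v₀ + Δv.
0–6 s: -11 × 6 = -66 cm/s
6–12 s: -3 × 6 = -18 cm/s
12–17 s: 8 × 5 = 40 cm/s
17–21 s: 3 × 4 = 12 cm/s
21–26 s: 7 × 5 = 35 cm/s
Δv = 3 cm/s, so v(26) = -1 + (3) = 2 cm/s.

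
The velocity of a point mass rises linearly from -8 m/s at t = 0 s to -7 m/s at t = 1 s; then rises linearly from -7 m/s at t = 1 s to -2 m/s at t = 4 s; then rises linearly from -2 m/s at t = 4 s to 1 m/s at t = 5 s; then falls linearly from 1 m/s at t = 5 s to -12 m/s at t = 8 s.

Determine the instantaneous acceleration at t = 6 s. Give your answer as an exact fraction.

-13/3 m/s²

Acceleration is the slope of the v-t graph on 5–8 s: (-12 − 1)/(8 − 5) = -13/3 m/s².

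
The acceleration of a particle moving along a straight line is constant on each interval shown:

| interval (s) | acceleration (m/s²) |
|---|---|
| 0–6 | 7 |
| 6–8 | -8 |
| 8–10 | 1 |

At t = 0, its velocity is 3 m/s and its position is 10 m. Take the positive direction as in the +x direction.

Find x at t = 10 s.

288 m

On each constant-a segment, Δv = aΔt and Δx = v₀Δt + ½aΔt²; chain segment to segment.
0–6 s: v starts 3 m/s; Δx = 3·6 + ½·7·6² = 144 m; v ends 45 m/s.
6–8 s: v starts 45 m/s; Δx = 45·2 + ½·-8·2² = 74 m; v ends 29 m/s.
8–10 s: v starts 29 m/s; Δx = 29·2 + ½·1·2² = 60 m; v ends 31 m/s.
x(10) = 10 + Σ Δx = 288 m.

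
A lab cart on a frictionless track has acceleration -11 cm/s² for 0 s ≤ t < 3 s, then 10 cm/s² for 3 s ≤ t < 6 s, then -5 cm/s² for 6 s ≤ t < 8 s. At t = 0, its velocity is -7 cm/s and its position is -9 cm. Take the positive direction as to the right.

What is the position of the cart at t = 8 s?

-184.5 cm

On each constant-a segment, Δv = aΔt and Δx = v₀Δt + ½aΔt²; chain segment to segment.
0–3 s: v starts -7 cm/s; Δx = -7·3 + ½·-11·3² = -70.5 cm; v ends -40 cm/s.
3–6 s: v starts -40 cm/s; Δx = -40·3 + ½·10·3² = -75 cm; v ends -10 cm/s.
6–8 s: v starts -10 cm/s; Δx = -10·2 + ½·-5·2² = -30 cm; v ends -20 cm/s.
x(8) = -9 + Σ Δx = -184.5 cm.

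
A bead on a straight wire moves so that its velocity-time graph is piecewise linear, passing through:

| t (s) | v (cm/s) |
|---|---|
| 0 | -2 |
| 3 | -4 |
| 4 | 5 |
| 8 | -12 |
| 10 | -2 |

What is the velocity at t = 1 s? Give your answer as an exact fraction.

On 0–3 s the graph is linear from -2 to -4 cm/s: v(1) = -2 + (-4 − -2)·(1 − 0)/(3 − 0) = -8/3 cm/s.

-8/3 cm/s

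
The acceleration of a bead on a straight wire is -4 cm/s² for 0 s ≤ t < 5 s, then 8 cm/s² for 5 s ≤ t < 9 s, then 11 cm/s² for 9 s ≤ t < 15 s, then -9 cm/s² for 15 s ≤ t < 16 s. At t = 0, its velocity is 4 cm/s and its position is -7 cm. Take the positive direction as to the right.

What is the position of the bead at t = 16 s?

334.5 cm

On each constant-a segment, Δv = aΔt and Δx = v₀Δt + ½aΔt²; chain segment to segment.
0–5 s: v starts 4 cm/s; Δx = 4·5 + ½·-4·5² = -30 cm; v ends -16 cm/s.
5–9 s: v starts -16 cm/s; Δx = -16·4 + ½·8·4² = 0 cm; v ends 16 cm/s.
9–15 s: v starts 16 cm/s; Δx = 16·6 + ½·11·6² = 294 cm; v ends 82 cm/s.
15–16 s: v starts 82 cm/s; Δx = 82·1 + ½·-9·1² = 77.5 cm; v ends 73 cm/s.
x(16) = -7 + Σ Δx = 334.5 cm.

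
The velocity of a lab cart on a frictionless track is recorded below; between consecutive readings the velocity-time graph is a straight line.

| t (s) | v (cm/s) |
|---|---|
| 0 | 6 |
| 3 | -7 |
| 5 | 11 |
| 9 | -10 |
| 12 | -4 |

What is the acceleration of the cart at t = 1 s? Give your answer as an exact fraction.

Acceleration is the slope of the v-t graph on 0–3 s: (-7 − 6)/(3 − 0) = -13/3 cm/s².

-13/3 cm/s²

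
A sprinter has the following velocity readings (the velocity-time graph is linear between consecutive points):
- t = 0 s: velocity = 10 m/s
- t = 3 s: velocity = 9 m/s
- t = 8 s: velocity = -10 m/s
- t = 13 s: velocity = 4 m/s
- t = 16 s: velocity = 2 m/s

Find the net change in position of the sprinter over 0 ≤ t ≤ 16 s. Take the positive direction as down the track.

Net displacement equals the area under the velocity-time graph (areas below the axis count negative).
0–3 s: ½(10 + 9)(3) = 28.5 m
3–8 s: ½(9 + -10)(5) = -2.5 m
8–13 s: ½(-10 + 4)(5) = -15 m
13–16 s: ½(4 + 2)(3) = 9 m
Net displacement = 20 m

20 m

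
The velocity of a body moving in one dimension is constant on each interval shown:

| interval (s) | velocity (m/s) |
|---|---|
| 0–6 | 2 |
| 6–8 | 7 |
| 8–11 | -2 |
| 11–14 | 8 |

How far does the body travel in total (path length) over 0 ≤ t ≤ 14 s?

Total distance travelled is ∫|v| dt — sum the magnitudes of each area piece.
0–6 s: |2| × 6 = 12 m
6–8 s: |7| × 2 = 14 m
8–11 s: |-2| × 3 = 6 m
11–14 s: |8| × 3 = 24 m
Total distance = 56 m

56 m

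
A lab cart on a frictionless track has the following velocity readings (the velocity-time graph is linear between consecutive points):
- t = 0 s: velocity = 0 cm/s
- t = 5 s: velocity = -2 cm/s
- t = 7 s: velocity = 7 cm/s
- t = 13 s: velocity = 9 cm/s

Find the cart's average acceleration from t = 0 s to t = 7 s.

Average acceleration = Δv/Δt = (7 − 0)/(7 − 0) = 1 cm/s².

1 cm/s²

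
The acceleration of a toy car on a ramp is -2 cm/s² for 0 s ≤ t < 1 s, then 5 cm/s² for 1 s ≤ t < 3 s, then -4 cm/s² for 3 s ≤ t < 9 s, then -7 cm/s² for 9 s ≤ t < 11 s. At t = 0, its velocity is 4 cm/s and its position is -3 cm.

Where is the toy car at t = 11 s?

-24 cm

On each constant-a segment, Δv = aΔt and Δx = v₀Δt + ½aΔt²; chain segment to segment.
0–1 s: v starts 4 cm/s; Δx = 4·1 + ½·-2·1² = 3 cm; v ends 2 cm/s.
1–3 s: v starts 2 cm/s; Δx = 2·2 + ½·5·2² = 14 cm; v ends 12 cm/s.
3–9 s: v starts 12 cm/s; Δx = 12·6 + ½·-4·6² = 0 cm; v ends -12 cm/s.
9–11 s: v starts -12 cm/s; Δx = -12·2 + ½·-7·2² = -38 cm; v ends -26 cm/s.
x(11) = -3 + Σ Δx = -24 cm.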